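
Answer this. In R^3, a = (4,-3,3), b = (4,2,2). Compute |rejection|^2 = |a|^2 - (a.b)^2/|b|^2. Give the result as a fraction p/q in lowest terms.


|a|^2 = 4^2 + (-3)^2 + 3^2 = 34
|b|^2 = 4^2 + 2^2 + 2^2 = 24
a . b = 4*4 + (-3)*2 + 3*2 = 16
(a.b)^2 = 16^2 = 256
|rej|^2 = 34 - 256/24
= (816 - 256)/24
= 560/24
In lowest terms: 70/3


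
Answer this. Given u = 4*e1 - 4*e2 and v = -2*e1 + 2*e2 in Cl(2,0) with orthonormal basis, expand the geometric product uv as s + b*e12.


Expand: (4*e1 - 4*e2)(-2*e1 + 2*e2)
= 4*(-2)*e1e1 + 4*2*e1e2 + (-4)*(-2)*e2e1 + (-4)*2*e2e2
Using e1^2 = e2^2 = 1, e2e1 = -e1e2:
Scalar part s = 4*(-2) + (-4)*2 = -8 + (-8) = -16
Bivector part b = 4*2 - (-4)*(-2) = 8 - 8 = 0
uv = -16 + 0*e12


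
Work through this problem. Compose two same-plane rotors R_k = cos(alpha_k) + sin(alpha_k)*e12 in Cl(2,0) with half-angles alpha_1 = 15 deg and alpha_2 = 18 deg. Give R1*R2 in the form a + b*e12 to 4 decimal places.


Same-plane rotors commute and their half-angles add:
R1*R2 = cos(a1 + a2) + sin(a1 + a2)*e12.
a1 + a2 = 15 + 18 = 33 deg
cos(33 deg) = 0.8387
sin(33 deg) = 0.5446
R1*R2 = 0.8387 + 0.5446*e12


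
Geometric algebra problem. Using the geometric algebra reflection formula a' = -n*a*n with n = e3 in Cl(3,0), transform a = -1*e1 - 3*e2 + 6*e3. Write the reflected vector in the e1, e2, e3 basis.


Reflection formula: a' = -n*a*n, with n = e3 (unit vector, n^2 = 1).
For reflection through hyperplane perp to e3:
The component along e3 flips sign, others stay.
a = (-1, -3, 6)
a' = (-1, -3, -6)
a' = -1*e1 - 3*e2 - 6*e3


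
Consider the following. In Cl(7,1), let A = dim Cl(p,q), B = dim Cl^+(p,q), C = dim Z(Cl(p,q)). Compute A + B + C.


n = 7 + 1 = 8
Total dim = 2^8 = 256
Even subalgebra dim = 2^7 = 128
n is even, so center dim = 1
Sum = 256 + 128 + 1 = 385


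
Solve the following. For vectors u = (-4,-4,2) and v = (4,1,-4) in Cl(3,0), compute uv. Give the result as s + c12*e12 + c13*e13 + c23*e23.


In Cl(3,0): e_i^2 = 1, e_ie_j = -e_je_i for i != j.
Scalar part = u . v = (-4)*4 + (-4)*1 + 2*(-4)
= -16 + (-4) + (-8) = -28
e12 coeff = (-4)*1 - (-4)*4 = -4 - (-16) = 12
e13 coeff = (-4)*(-4) - 2*4 = 16 - 8 = 8
e23 coeff = (-4)*(-4) - 2*1 = 16 - 2 = 14
uv = -28 + 12*e12 + 8*e13 + 14*e23


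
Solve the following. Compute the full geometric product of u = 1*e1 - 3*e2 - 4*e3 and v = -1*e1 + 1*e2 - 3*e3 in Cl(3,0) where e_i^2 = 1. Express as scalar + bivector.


In Cl(3,0): e_i^2 = 1, e_ie_j = -e_je_i for i != j.
Scalar part = u . v = 1*(-1) + (-3)*1 + (-4)*(-3)
= -1 + (-3) + 12 = 8
e12 coeff = 1*1 - (-3)*(-1) = 1 - 3 = -2
e13 coeff = 1*(-3) - (-4)*(-1) = -3 - 4 = -7
e23 coeff = (-3)*(-3) - (-4)*1 = 9 - (-4) = 13
uv = 8 - 2*e12 - 7*e13 + 13*e23


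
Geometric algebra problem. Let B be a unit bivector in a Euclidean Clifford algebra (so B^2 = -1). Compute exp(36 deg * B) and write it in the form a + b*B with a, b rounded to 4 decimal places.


For a unit bivector B with B^2 = -1, the exponential series gives
e^(theta*B) = cos(theta) + sin(theta)*B (the GA analogue of Euler's formula).
theta = 36 degrees = 0.628319 rad
cos(36 deg) = 0.8090
sin(36 deg) = 0.5878
exp(theta*B) = 0.8090 + 0.5878*B


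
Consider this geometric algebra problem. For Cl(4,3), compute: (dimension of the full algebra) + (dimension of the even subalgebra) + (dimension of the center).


n = 4 + 3 = 7
Total dim = 2^7 = 128
Even subalgebra dim = 2^6 = 64
n is odd, so center dim = 2
Sum = 128 + 64 + 2 = 194


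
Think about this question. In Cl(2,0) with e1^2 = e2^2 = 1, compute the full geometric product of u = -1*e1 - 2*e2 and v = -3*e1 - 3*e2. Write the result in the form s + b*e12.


Expand: (-1*e1 - 2*e2)(-3*e1 - 3*e2)
= (-1)*(-3)*e1e1 + (-1)*(-3)*e1e2 + (-2)*(-3)*e2e1 + (-2)*(-3)*e2e2
Using e1^2 = e2^2 = 1, e2e1 = -e1e2:
Scalar part s = (-1)*(-3) + (-2)*(-3) = 3 + 6 = 9
Bivector part b = (-1)*(-3) - (-2)*(-3) = 3 - 6 = -3
uv = 9 - 3*e12


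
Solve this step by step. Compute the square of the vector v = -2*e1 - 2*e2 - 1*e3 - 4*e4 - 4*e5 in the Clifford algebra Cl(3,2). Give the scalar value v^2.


v^2 = sum of c_i^2 * e_i^2
Positive signature terms (e_i^2 = +1): (-2)^2 + (-2)^2 + (-1)^2 = 9
Negative signature terms (e_j^2 = -1): (-4)^2 + (-4)^2 = 32
v^2 = 9 - 32 = -23


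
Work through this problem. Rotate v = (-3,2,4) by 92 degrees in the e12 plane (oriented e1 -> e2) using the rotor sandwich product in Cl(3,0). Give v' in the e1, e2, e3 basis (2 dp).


Rotor R = cos(46deg) - sin(46deg)*e12
Rotation angle theta = 2 * 46 = 92 degrees in the e12 plane (e1 -> e2).
The component perpendicular to the plane (e3) is invariant: v'_3 = v3 = 4.00
cos(92deg) = -0.0349, sin(92deg) = 0.9994
v'_1 = v1*cos(theta) - v2*sin(theta) = -3*(-0.0349) - 2*0.9994 = -1.89
v'_2 = v1*sin(theta) + v2*cos(theta) = -3*0.9994 + 2*(-0.0349) = -3.07
v' = -1.89*e1 - 3.07*e2 + 4.00*e3


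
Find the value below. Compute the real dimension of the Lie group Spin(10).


Spin(n) double-covers SO(n); both have Lie algebra so(n) of dimension n(n-1)/2.
n = 10
n(n-1) = 10 * 9 = 90
dim Spin(10) = 90/2 = 45


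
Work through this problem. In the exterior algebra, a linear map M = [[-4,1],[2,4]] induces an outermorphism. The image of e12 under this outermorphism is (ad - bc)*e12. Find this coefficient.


The outermorphism of a linear map f sends e1^e2 to f(e1)^f(e2).
f(e1) = -4*e1 + 2*e2
f(e2) = 1*e1 + 4*e2
f(e1) ^ f(e2) = (-4*e1 + 2*e2) ^ (1*e1 + 4*e2)
= (-4)*4*e12 + 2*1*e21
= (-16 - 2)*e12
= -18*e12
Coefficient = -18


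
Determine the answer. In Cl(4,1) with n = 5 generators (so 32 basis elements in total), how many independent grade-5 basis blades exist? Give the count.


Number of grade-k basis blades in Cl(p,q) with n = p + q is C(n, k).
n = 4 + 1 = 5
C(5, 5) = 5! / (5! * 0!)
= 120 / (120 * 1)
= 1


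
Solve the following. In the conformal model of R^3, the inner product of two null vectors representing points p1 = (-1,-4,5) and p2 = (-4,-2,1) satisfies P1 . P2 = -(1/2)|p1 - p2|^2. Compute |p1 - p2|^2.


p1 - p2 = (3, -2, 4)
|p1 - p2|^2 = 3^2 + (-2)^2 + 4^2
= 9 + 4 + 16
= 29


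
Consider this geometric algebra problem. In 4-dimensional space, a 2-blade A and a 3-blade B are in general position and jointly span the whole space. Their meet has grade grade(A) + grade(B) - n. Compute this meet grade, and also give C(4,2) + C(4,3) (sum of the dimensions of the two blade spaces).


Meet grade = grade(A) + grade(B) - n
= 2 + 3 - 4 = 1
C(4,2) = 6
C(4,3) = 4
dim_A + dim_B = 6 + 4 = 10


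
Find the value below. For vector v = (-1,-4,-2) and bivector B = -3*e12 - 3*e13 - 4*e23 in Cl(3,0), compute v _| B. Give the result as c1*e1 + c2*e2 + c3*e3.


Left contraction v _| B = <vB>_1 (grade-1 part of the geometric product vB).
Using e1_|e12 = e2, e2_|e12 = -e1, e1_|e13 = e3, e3_|e13 = -e1, e2_|e23 = e3, e3_|e23 = -e2:
e1 coeff: -v2*b12 - v3*b13 = -(-4)*(-3) - (-2)*(-3) = -18
e2 coeff: v1*b12 - v3*b23 = (-1)*(-3) - (-2)*(-4) = -5
e3 coeff: v1*b13 + v2*b23 = (-1)*(-3) + (-4)*(-4) = 19
v _| B = -18*e1 - 5*e2 + 19*e3


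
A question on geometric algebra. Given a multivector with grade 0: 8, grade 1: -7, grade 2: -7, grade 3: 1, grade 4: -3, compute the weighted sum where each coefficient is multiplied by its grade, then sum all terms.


Grade-weighted sum = sum of grade_k * coefficient_k
0*8 = 0
1*(-7) = -7
2*(-7) = -14
3*1 = 3
4*(-3) = -12
Total = 0 + (-7) + (-14) + 3 + (-12) = -30


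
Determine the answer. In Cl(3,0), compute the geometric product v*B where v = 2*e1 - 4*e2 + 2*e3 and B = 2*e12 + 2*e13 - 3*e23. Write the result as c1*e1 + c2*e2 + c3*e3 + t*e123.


vB has grade-1 (vector) and grade-3 (trivector) parts: vB = (v _| B) + (v ^ B).
Vector part <vB>_1:
  e1: -v2*b12 - v3*b13 = -(-4)*(2) - (2)*(2) = 4
  e2: v1*b12 - v3*b23 = (2)*(2) - (2)*(-3) = 10
  e3: v1*b13 + v2*b23 = (2)*(2) + (-4)*(-3) = 16
Trivector part <vB>_3:
  e123: v1*b23 - v2*b13 + v3*b12 = (2)*(-3) - (-4)*(2) + (2)*(2) = 6
vB = 4*e1 + 10*e2 + 16*e3 + 6*e123


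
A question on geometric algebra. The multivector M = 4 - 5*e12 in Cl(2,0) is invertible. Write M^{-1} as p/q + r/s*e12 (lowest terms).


M = 4 - 5*e12, where e12^2 = -1.
Since M commutes with its reverse ~M = a - b*e12, M * ~M = a^2 - b^2*e12^2 = a^2 + b^2.
So M^{-1} = ~M / (a^2 + b^2) = (a - b*e12)/(a^2 + b^2).
a^2 + b^2 = 16 + 25 = 41
Scalar part = 4/41 = 4/41
Bivector coeff = 5/41 = 5/41
M^{-1} = 4/41 + 5/41*e12


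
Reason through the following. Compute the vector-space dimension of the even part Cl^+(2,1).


Even subalgebra dimension = 2^(n-1)
n = 2 + 1 = 3
2^(3 - 1) = 2^2 = 4
Verification: sum of C(3,k) for even k = 1 + 3 = 4
Result = 4


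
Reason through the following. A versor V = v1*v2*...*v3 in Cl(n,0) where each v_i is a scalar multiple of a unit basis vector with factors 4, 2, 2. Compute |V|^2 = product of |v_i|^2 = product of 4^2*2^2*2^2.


Each vector v_i has |v_i|^2 = s_i^2
Squared scales: 4^2 = 16, 2^2 = 4, 2^2 = 4
|V|^2 = 16 * 4 * 4
= 256


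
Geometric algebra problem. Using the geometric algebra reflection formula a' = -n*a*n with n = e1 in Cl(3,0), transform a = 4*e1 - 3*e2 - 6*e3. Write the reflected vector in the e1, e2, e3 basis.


Reflection formula: a' = -n*a*n, with n = e1 (unit vector, n^2 = 1).
For reflection through hyperplane perp to e1:
The component along e1 flips sign, others stay.
a = (4, -3, -6)
a' = (-4, -3, -6)
a' = -4*e1 - 3*e2 - 6*e3


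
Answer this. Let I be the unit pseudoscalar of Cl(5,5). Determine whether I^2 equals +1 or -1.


The pseudoscalar I = e1...e_n (product of all n generators) of Cl(p,q) satisfies I^2 = (-1)^(q + n(n-1)/2).
p = 5, q = 5, n = p + q = 10
n(n-1)/2 = 10 * 9 / 2 = 45
Exponent = q + n(n-1)/2 = 5 + 45 = 50
I^2 = (-1)^50 = +1


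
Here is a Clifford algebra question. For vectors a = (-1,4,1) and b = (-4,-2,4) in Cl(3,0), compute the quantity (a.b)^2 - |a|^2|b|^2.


a . b = (-1)*(-4) + 4*(-2) + 1*4
= 4 + (-8) + 4 = 0
|a|^2 = (-1)^2 + 4^2 + 1^2 = 18
|b|^2 = (-4)^2 + (-2)^2 + 4^2 = 36
(a.b)^2 = 0^2 = 0
|a|^2 * |b|^2 = 18 * 36 = 648
Result = 0 - 648 = -648


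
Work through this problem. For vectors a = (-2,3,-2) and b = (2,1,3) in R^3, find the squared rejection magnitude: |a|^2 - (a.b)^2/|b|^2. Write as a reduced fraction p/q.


|a|^2 = (-2)^2 + 3^2 + (-2)^2 = 17
|b|^2 = 2^2 + 1^2 + 3^2 = 14
a . b = (-2)*2 + 3*1 + (-2)*3 = -7
(a.b)^2 = (-7)^2 = 49
|rej|^2 = 17 - 49/14
= (238 - 49)/14
= 189/14
In lowest terms: 27/2


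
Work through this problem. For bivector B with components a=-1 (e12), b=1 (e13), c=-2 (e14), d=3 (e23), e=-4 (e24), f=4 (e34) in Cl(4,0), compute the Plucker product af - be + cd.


Plucker relation: af - be + cd
a*f = (-1)*4 = -4
b*e = 1*(-4) = -4
c*d = (-2)*3 = -6
af - be + cd = -4 - (-4) + (-6)
= -6


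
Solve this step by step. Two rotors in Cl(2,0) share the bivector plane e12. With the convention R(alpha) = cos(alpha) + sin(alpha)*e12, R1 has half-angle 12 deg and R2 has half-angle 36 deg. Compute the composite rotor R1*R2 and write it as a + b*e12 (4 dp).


Same-plane rotors commute and their half-angles add:
R1*R2 = cos(a1 + a2) + sin(a1 + a2)*e12.
a1 + a2 = 12 + 36 = 48 deg
cos(48 deg) = 0.6691
sin(48 deg) = 0.7431
R1*R2 = 0.6691 + 0.7431*e12


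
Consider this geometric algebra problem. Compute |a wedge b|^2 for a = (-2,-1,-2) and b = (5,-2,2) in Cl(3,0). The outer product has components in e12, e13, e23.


a wedge b = (a1*b2 - a2*b1)*e12 + (a1*b3 - a3*b1)*e13 + (a2*b3 - a3*b2)*e23
e12 coeff: (-2)*(-2) - (-1)*5 = 4 - (-5) = 9
e13 coeff: (-2)*2 - (-2)*5 = -4 - (-10) = 6
e23 coeff: (-1)*2 - (-2)*(-2) = -2 - 4 = -6
|a wedge b|^2 = 9^2 + 6^2 + (-6)^2
= 81 + 36 + 36
= 153


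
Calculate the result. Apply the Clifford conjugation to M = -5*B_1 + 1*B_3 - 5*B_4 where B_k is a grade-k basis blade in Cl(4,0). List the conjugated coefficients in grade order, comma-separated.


Clifford conjugate sign for grade k: (-1)^(k(k+1)/2)
Grade 1: (-1)^(1*2/2) = (-1)^1 = -1, coeff -5 -> 5
Grade 3: (-1)^(3*4/2) = (-1)^6 = 1, coeff 1 -> 1
Grade 4: (-1)^(4*5/2) = (-1)^10 = 1, coeff -5 -> -5
Conjugated coefficients: 5, 1, -5


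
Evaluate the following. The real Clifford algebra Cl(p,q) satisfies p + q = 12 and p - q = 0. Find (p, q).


We need p + q = 12 and p - q = 0.
Adding: 2p = 12 + 0 = 12, so p = 6.
Then q = 12 - 6 = 6.
(p, q) = (6, 6)


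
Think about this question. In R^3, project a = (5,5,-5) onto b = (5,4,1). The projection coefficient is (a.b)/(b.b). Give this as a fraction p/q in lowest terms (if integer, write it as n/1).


Projection coefficient = (a . b) / (b . b)
a . b = 5*5 + 5*4 + (-5)*1
= 25 + 20 + (-5) = 40
b . b = 5^2 + 4^2 + 1^2
= 25 + 16 + 1 = 42
Coefficient = 40/42
In lowest terms: 20/21


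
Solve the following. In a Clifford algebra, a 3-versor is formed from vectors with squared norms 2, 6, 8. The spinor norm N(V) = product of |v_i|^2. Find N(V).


Spinor norm N(V) = |v1|^2 * |v2|^2 * ... * |v3|^2
= 2 * 6 * 8
Running product: 2, 12, 96
N(V) = 96


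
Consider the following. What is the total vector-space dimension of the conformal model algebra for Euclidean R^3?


The conformal model of R^3 uses Cl(4,1): the 3 Euclidean generators plus two extra orthogonal generators e+ (e+^2 = +1) and e- (e-^2 = -1), from which the null vectors e0, einf are built.
Number of generators m = 3 + 2 = 5.
dim Cl(p,q) = 2^m = 2^5 = 32


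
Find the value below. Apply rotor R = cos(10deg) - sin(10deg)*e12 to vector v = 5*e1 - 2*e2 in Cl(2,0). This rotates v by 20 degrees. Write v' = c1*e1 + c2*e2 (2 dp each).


Rotor R = cos(10deg) - sin(10deg)*e12
Rotation angle theta = 2 * 10 = 20 degrees
v' = R*v*~R rotates v by theta.
cos(20deg) = 0.9397, sin(20deg) = 0.3420
v'_1 = 5*cos(20deg) - (-2)*sin(20deg)
= 5*0.9397 - (-2)*0.3420
= 5.38
v'_2 = 5*sin(20deg) + (-2)*cos(20deg)
= 5*0.3420 + (-2)*0.9397
= -0.17
v' = 5.38*e1 - 0.17*e2


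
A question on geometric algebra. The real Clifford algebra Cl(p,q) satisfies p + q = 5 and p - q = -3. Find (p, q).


We need p + q = 5 and p - q = -3.
Adding: 2p = 5 + (-3) = 2, so p = 1.
Then q = 5 - 1 = 4.
(p, q) = (1, 4)


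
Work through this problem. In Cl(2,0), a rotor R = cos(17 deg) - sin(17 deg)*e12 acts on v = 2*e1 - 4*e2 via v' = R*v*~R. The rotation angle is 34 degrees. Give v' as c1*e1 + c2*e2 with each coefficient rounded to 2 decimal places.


Rotor R = cos(17deg) - sin(17deg)*e12
Rotation angle theta = 2 * 17 = 34 degrees
v' = R*v*~R rotates v by theta.
cos(34deg) = 0.8290, sin(34deg) = 0.5592
v'_1 = 2*cos(34deg) - (-4)*sin(34deg)
= 2*0.8290 - (-4)*0.5592
= 3.89
v'_2 = 2*sin(34deg) + (-4)*cos(34deg)
= 2*0.5592 + (-4)*0.8290
= -2.20
v' = 3.89*e1 - 2.20*e2


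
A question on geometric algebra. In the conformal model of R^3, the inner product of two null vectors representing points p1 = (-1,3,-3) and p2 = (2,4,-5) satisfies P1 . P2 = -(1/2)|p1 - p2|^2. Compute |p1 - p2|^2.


p1 - p2 = (-3, -1, 2)
|p1 - p2|^2 = (-3)^2 + (-1)^2 + 2^2
= 9 + 1 + 4
= 14


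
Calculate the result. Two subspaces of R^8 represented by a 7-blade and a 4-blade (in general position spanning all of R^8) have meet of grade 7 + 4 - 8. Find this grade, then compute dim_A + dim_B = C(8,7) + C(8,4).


Meet grade = grade(A) + grade(B) - n
= 7 + 4 - 8 = 3
C(8,7) = 8
C(8,4) = 70
dim_A + dim_B = 8 + 70 = 78


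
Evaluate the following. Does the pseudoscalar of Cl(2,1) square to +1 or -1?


The pseudoscalar I = e1...e_n (product of all n generators) of Cl(p,q) satisfies I^2 = (-1)^(q + n(n-1)/2).
p = 2, q = 1, n = p + q = 3
n(n-1)/2 = 3 * 2 / 2 = 3
Exponent = q + n(n-1)/2 = 1 + 3 = 4
I^2 = (-1)^4 = +1


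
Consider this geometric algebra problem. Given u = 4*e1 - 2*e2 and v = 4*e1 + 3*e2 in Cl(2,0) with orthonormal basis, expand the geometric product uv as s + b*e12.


Expand: (4*e1 - 2*e2)(4*e1 + 3*e2)
= 4*4*e1e1 + 4*3*e1e2 + (-2)*4*e2e1 + (-2)*3*e2e2
Using e1^2 = e2^2 = 1, e2e1 = -e1e2:
Scalar part s = 4*4 + (-2)*3 = 16 + (-6) = 10
Bivector part b = 4*3 - (-2)*4 = 12 - (-8) = 20
uv = 10 + 20*e12


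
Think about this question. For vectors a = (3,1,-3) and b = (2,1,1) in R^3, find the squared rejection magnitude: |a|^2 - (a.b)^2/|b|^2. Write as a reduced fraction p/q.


|a|^2 = 3^2 + 1^2 + (-3)^2 = 19
|b|^2 = 2^2 + 1^2 + 1^2 = 6
a . b = 3*2 + 1*1 + (-3)*1 = 4
(a.b)^2 = 4^2 = 16
|rej|^2 = 19 - 16/6
= (114 - 16)/6
= 98/6
In lowest terms: 49/3


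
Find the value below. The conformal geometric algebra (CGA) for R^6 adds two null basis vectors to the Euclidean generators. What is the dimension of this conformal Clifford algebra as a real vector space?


The conformal model of R^6 uses Cl(7,1): the 6 Euclidean generators plus two extra orthogonal generators e+ (e+^2 = +1) and e- (e-^2 = -1), from which the null vectors e0, einf are built.
Number of generators m = 6 + 2 = 8.
dim Cl(p,q) = 2^m = 2^8 = 256


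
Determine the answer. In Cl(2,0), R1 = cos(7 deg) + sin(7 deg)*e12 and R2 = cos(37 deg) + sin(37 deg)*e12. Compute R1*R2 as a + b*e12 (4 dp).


Same-plane rotors commute and their half-angles add:
R1*R2 = cos(a1 + a2) + sin(a1 + a2)*e12.
a1 + a2 = 7 + 37 = 44 deg
cos(44 deg) = 0.7193
sin(44 deg) = 0.6947
R1*R2 = 0.7193 + 0.6947*e12


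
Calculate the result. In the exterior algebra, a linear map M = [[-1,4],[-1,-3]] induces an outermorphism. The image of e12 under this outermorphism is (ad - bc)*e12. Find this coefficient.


The outermorphism of a linear map f sends e1^e2 to f(e1)^f(e2).
f(e1) = -1*e1 - 1*e2
f(e2) = 4*e1 - 3*e2
f(e1) ^ f(e2) = (-1*e1 - 1*e2) ^ (4*e1 - 3*e2)
= (-1)*(-3)*e12 + (-1)*4*e21
= (3 - (-4))*e12
= 7*e12
Coefficient = 7


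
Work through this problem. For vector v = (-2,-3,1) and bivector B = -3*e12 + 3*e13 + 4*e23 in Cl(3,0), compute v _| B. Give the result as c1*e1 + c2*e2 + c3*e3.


Left contraction v _| B = <vB>_1 (grade-1 part of the geometric product vB).
Using e1_|e12 = e2, e2_|e12 = -e1, e1_|e13 = e3, e3_|e13 = -e1, e2_|e23 = e3, e3_|e23 = -e2:
e1 coeff: -v2*b12 - v3*b13 = -(-3)*(-3) - (1)*(3) = -12
e2 coeff: v1*b12 - v3*b23 = (-2)*(-3) - (1)*(4) = 2
e3 coeff: v1*b13 + v2*b23 = (-2)*(3) + (-3)*(4) = -18
v _| B = -12*e1 + 2*e2 - 18*e3


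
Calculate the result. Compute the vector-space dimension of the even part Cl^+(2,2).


Even subalgebra dimension = 2^(n-1)
n = 2 + 2 = 4
2^(4 - 1) = 2^3 = 8
Verification: sum of C(4,k) for even k = 1 + 6 + 1 = 8
Result = 8


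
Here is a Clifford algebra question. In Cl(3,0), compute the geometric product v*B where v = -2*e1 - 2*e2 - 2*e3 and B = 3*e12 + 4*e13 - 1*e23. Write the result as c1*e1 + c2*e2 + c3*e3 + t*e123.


vB has grade-1 (vector) and grade-3 (trivector) parts: vB = (v _| B) + (v ^ B).
Vector part <vB>_1:
  e1: -v2*b12 - v3*b13 = -(-2)*(3) - (-2)*(4) = 14
  e2: v1*b12 - v3*b23 = (-2)*(3) - (-2)*(-1) = -8
  e3: v1*b13 + v2*b23 = (-2)*(4) + (-2)*(-1) = -6
Trivector part <vB>_3:
  e123: v1*b23 - v2*b13 + v3*b12 = (-2)*(-1) - (-2)*(4) + (-2)*(3) = 4
vB = 14*e1 - 8*e2 - 6*e3 + 4*e123


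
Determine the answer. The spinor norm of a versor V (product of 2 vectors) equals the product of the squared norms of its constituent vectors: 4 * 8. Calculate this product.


Spinor norm N(V) = |v1|^2 * |v2|^2 * ... * |v2|^2
= 4 * 8
Running product: 4, 32
N(V) = 32


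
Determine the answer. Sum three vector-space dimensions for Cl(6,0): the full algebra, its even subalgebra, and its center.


n = 6 + 0 = 6
Total dim = 2^6 = 64
Even subalgebra dim = 2^5 = 32
n is even, so center dim = 1
Sum = 64 + 32 + 1 = 97


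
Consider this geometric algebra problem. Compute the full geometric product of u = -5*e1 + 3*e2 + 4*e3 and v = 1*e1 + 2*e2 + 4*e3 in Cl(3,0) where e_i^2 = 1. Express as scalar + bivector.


In Cl(3,0): e_i^2 = 1, e_ie_j = -e_je_i for i != j.
Scalar part = u . v = (-5)*1 + 3*2 + 4*4
= -5 + 6 + 16 = 17
e12 coeff = (-5)*2 - 3*1 = -10 - 3 = -13
e13 coeff = (-5)*4 - 4*1 = -20 - 4 = -24
e23 coeff = 3*4 - 4*2 = 12 - 8 = 4
uv = 17 - 13*e12 - 24*e13 + 4*e23


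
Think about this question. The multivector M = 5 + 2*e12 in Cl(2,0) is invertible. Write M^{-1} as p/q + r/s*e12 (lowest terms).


M = 5 + 2*e12, where e12^2 = -1.
Since M commutes with its reverse ~M = a - b*e12, M * ~M = a^2 - b^2*e12^2 = a^2 + b^2.
So M^{-1} = ~M / (a^2 + b^2) = (a - b*e12)/(a^2 + b^2).
a^2 + b^2 = 25 + 4 = 29
Scalar part = 5/29 = 5/29
Bivector coeff = -2/29 = -2/29
M^{-1} = 5/29 - 2/29*e12


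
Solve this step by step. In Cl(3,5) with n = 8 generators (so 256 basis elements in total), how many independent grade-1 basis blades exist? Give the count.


Number of grade-k basis blades in Cl(p,q) with n = p + q is C(n, k).
n = 3 + 5 = 8
C(8, 1) = 8! / (1! * 7!)
= 40320 / (1 * 5040)
= 8


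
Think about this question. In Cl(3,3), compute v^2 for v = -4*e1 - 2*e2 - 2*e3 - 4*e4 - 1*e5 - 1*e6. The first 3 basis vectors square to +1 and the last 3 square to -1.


v^2 = sum of c_i^2 * e_i^2
Positive signature terms (e_i^2 = +1): (-4)^2 + (-2)^2 + (-2)^2 = 24
Negative signature terms (e_j^2 = -1): (-4)^2 + (-1)^2 + (-1)^2 = 18
v^2 = 24 - 18 = 6


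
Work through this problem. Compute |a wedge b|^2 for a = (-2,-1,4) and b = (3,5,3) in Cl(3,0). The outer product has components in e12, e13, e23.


a wedge b = (a1*b2 - a2*b1)*e12 + (a1*b3 - a3*b1)*e13 + (a2*b3 - a3*b2)*e23
e12 coeff: (-2)*5 - (-1)*3 = -10 - (-3) = -7
e13 coeff: (-2)*3 - 4*3 = -6 - 12 = -18
e23 coeff: (-1)*3 - 4*5 = -3 - 20 = -23
|a wedge b|^2 = (-7)^2 + (-18)^2 + (-23)^2
= 49 + 324 + 529
= 902


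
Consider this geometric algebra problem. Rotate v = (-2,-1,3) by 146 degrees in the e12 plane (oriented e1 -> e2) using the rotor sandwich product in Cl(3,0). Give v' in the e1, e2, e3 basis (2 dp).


Rotor R = cos(73deg) - sin(73deg)*e12
Rotation angle theta = 2 * 73 = 146 degrees in the e12 plane (e1 -> e2).
The component perpendicular to the plane (e3) is invariant: v'_3 = v3 = 3.00
cos(146deg) = -0.8290, sin(146deg) = 0.5592
v'_1 = v1*cos(theta) - v2*sin(theta) = -2*(-0.8290) - (-1)*0.5592 = 2.22
v'_2 = v1*sin(theta) + v2*cos(theta) = -2*0.5592 + (-1)*(-0.8290) = -0.29
v' = 2.22*e1 - 0.29*e2 + 3.00*e3


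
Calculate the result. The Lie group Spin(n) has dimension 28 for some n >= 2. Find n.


dim Spin(n) = dim so(n) = n(n-1)/2.
Solve n(n-1)/2 = 28, i.e. n^2 - n - 56 = 0.
Discriminant = 1 + 8*28 = 225
n = (1 + sqrt(225))/2 = (1 + 15)/2 = 8


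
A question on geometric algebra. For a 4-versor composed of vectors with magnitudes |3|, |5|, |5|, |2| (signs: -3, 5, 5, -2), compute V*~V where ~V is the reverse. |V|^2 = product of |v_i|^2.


Each vector v_i has |v_i|^2 = s_i^2
Squared scales: (-3)^2 = 9, 5^2 = 25, 5^2 = 25, (-2)^2 = 4
|V|^2 = 9 * 25 * 25 * 4
= 22500


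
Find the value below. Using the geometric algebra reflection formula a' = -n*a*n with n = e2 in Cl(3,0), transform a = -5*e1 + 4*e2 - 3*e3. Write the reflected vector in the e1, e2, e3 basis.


Reflection formula: a' = -n*a*n, with n = e2 (unit vector, n^2 = 1).
For reflection through hyperplane perp to e2:
The component along e2 flips sign, others stay.
a = (-5, 4, -3)
a' = (-5, -4, -3)
a' = -5*e1 - 4*e2 - 3*e3


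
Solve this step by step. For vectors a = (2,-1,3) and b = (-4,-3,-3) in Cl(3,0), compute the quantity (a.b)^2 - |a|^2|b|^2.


a . b = 2*(-4) + (-1)*(-3) + 3*(-3)
= -8 + 3 + (-9) = -14
|a|^2 = 2^2 + (-1)^2 + 3^2 = 14
|b|^2 = (-4)^2 + (-3)^2 + (-3)^2 = 34
(a.b)^2 = (-14)^2 = 196
|a|^2 * |b|^2 = 14 * 34 = 476
Result = 196 - 476 = -280


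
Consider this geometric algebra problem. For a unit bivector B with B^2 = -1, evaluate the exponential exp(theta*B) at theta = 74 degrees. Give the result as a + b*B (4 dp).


For a unit bivector B with B^2 = -1, the exponential series gives
e^(theta*B) = cos(theta) + sin(theta)*B (the GA analogue of Euler's formula).
theta = 74 degrees = 1.291544 rad
cos(74 deg) = 0.2756
sin(74 deg) = 0.9613
exp(theta*B) = 0.2756 + 0.9613*B


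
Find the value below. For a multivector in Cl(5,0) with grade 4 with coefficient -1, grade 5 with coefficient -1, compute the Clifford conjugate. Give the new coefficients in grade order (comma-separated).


Clifford conjugate sign for grade k: (-1)^(k(k+1)/2)
Grade 4: (-1)^(4*5/2) = (-1)^10 = 1, coeff -1 -> -1
Grade 5: (-1)^(5*6/2) = (-1)^15 = -1, coeff -1 -> 1
Conjugated coefficients: -1, 1


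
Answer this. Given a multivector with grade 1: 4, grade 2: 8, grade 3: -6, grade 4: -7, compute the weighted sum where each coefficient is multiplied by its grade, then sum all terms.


Grade-weighted sum = sum of grade_k * coefficient_k
1*4 = 4
2*8 = 16
3*(-6) = -18
4*(-7) = -28
Total = 4 + 16 + (-18) + (-28) = -26


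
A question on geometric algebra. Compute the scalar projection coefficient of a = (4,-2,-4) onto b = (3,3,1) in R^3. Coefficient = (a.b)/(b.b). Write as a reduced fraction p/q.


Projection coefficient = (a . b) / (b . b)
a . b = 4*3 + (-2)*3 + (-4)*1
= 12 + (-6) + (-4) = 2
b . b = 3^2 + 3^2 + 1^2
= 9 + 9 + 1 = 19
Coefficient = 2/19
In lowest terms: 2/19


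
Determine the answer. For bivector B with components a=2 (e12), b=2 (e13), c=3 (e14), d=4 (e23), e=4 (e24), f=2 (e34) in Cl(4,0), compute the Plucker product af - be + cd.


Plucker relation: af - be + cd
a*f = 2*2 = 4
b*e = 2*4 = 8
c*d = 3*4 = 12
af - be + cd = 4 - 8 + 12
= 8


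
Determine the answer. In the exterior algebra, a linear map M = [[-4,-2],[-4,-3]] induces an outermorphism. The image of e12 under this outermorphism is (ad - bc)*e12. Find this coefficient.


The outermorphism of a linear map f sends e1^e2 to f(e1)^f(e2).
f(e1) = -4*e1 - 4*e2
f(e2) = -2*e1 - 3*e2
f(e1) ^ f(e2) = (-4*e1 - 4*e2) ^ (-2*e1 - 3*e2)
= (-4)*(-3)*e12 + (-4)*(-2)*e21
= (12 - 8)*e12
= 4*e12
Coefficient = 4


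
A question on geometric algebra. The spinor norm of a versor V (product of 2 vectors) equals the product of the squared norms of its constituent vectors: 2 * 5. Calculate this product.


Spinor norm N(V) = |v1|^2 * |v2|^2 * ... * |v2|^2
= 2 * 5
Running product: 2, 10
N(V) = 10


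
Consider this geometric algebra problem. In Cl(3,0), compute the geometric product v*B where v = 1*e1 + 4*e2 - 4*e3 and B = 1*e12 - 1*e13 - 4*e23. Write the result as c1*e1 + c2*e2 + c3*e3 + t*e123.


vB has grade-1 (vector) and grade-3 (trivector) parts: vB = (v _| B) + (v ^ B).
Vector part <vB>_1:
  e1: -v2*b12 - v3*b13 = -(4)*(1) - (-4)*(-1) = -8
  e2: v1*b12 - v3*b23 = (1)*(1) - (-4)*(-4) = -15
  e3: v1*b13 + v2*b23 = (1)*(-1) + (4)*(-4) = -17
Trivector part <vB>_3:
  e123: v1*b23 - v2*b13 + v3*b12 = (1)*(-4) - (4)*(-1) + (-4)*(1) = -4
vB = -8*e1 - 15*e2 - 17*e3 - 4*e123


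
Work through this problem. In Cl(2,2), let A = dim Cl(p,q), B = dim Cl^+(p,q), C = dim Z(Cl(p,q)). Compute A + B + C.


n = 2 + 2 = 4
Total dim = 2^4 = 16
Even subalgebra dim = 2^3 = 8
n is even, so center dim = 1
Sum = 16 + 8 + 1 = 25


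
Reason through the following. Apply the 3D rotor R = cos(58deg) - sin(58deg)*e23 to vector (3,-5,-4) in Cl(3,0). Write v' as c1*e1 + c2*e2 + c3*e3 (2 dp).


Rotor R = cos(58deg) - sin(58deg)*e23
Rotation angle theta = 2 * 58 = 116 degrees in the e23 plane (e2 -> e3).
The component perpendicular to the plane (e1) is invariant: v'_1 = v1 = 3.00
cos(116deg) = -0.4384, sin(116deg) = 0.8988
v'_2 = v2*cos(theta) - v3*sin(theta) = -5*(-0.4384) - (-4)*0.8988 = 5.79
v'_3 = v2*sin(theta) + v3*cos(theta) = -5*0.8988 + (-4)*(-0.4384) = -2.74
v' = 3.00*e1 + 5.79*e2 - 2.74*e3


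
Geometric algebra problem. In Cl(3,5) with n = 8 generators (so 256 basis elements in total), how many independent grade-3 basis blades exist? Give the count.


Number of grade-k basis blades in Cl(p,q) with n = p + q is C(n, k).
n = 3 + 5 = 8
C(8, 3) = 8! / (3! * 5!)
= 40320 / (6 * 120)
= 56


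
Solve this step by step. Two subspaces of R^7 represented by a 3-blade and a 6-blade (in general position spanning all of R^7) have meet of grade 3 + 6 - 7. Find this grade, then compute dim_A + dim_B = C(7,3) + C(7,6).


Meet grade = grade(A) + grade(B) - n
= 3 + 6 - 7 = 2
C(7,3) = 35
C(7,6) = 7
dim_A + dim_B = 35 + 7 = 42


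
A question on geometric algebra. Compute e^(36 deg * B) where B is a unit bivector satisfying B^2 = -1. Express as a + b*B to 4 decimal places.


For a unit bivector B with B^2 = -1, the exponential series gives
e^(theta*B) = cos(theta) + sin(theta)*B (the GA analogue of Euler's formula).
theta = 36 degrees = 0.628319 rad
cos(36 deg) = 0.8090
sin(36 deg) = 0.5878
exp(theta*B) = 0.8090 + 0.5878*B


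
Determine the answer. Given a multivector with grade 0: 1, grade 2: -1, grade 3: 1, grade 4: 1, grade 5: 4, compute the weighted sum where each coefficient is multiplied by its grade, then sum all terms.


Grade-weighted sum = sum of grade_k * coefficient_k
0*1 = 0
2*(-1) = -2
3*1 = 3
4*1 = 4
5*4 = 20
Total = 0 + (-2) + 3 + 4 + 20 = 25


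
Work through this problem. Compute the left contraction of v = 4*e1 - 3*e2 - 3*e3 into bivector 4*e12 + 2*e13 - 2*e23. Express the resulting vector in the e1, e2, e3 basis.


Left contraction v _| B = <vB>_1 (grade-1 part of the geometric product vB).
Using e1_|e12 = e2, e2_|e12 = -e1, e1_|e13 = e3, e3_|e13 = -e1, e2_|e23 = e3, e3_|e23 = -e2:
e1 coeff: -v2*b12 - v3*b13 = -(-3)*(4) - (-3)*(2) = 18
e2 coeff: v1*b12 - v3*b23 = (4)*(4) - (-3)*(-2) = 10
e3 coeff: v1*b13 + v2*b23 = (4)*(2) + (-3)*(-2) = 14
v _| B = 18*e1 + 10*e2 + 14*e3


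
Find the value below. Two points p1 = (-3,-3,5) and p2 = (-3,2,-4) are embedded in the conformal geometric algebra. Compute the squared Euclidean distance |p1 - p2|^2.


p1 - p2 = (0, -5, 9)
|p1 - p2|^2 = 0^2 + (-5)^2 + 9^2
= 0 + 25 + 81
= 106


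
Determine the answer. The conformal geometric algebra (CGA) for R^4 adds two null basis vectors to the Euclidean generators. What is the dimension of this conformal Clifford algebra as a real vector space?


The conformal model of R^4 uses Cl(5,1): the 4 Euclidean generators plus two extra orthogonal generators e+ (e+^2 = +1) and e- (e-^2 = -1), from which the null vectors e0, einf are built.
Number of generators m = 4 + 2 = 6.
dim Cl(p,q) = 2^m = 2^6 = 64


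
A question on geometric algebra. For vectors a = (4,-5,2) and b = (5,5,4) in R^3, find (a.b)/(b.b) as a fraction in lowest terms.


Projection coefficient = (a . b) / (b . b)
a . b = 4*5 + (-5)*5 + 2*4
= 20 + (-25) + 8 = 3
b . b = 5^2 + 5^2 + 4^2
= 25 + 25 + 16 = 66
Coefficient = 3/66
In lowest terms: 1/22


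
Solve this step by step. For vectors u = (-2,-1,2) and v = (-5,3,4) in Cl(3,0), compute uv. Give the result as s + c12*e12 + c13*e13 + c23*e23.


In Cl(3,0): e_i^2 = 1, e_ie_j = -e_je_i for i != j.
Scalar part = u . v = (-2)*(-5) + (-1)*3 + 2*4
= 10 + (-3) + 8 = 15
e12 coeff = (-2)*3 - (-1)*(-5) = -6 - 5 = -11
e13 coeff = (-2)*4 - 2*(-5) = -8 - (-10) = 2
e23 coeff = (-1)*4 - 2*3 = -4 - 6 = -10
uv = 15 - 11*e12 + 2*e13 - 10*e23


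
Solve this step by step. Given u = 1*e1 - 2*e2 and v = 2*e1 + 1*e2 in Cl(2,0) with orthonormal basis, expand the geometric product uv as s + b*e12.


Expand: (1*e1 - 2*e2)(2*e1 + 1*e2)
= 1*2*e1e1 + 1*1*e1e2 + (-2)*2*e2e1 + (-2)*1*e2e2
Using e1^2 = e2^2 = 1, e2e1 = -e1e2:
Scalar part s = 1*2 + (-2)*1 = 2 + (-2) = 0
Bivector part b = 1*1 - (-2)*2 = 1 - (-4) = 5
uv = 0 + 5*e12


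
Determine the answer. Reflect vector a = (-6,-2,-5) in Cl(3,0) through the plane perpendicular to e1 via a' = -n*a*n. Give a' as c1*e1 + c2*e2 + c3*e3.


Reflection formula: a' = -n*a*n, with n = e1 (unit vector, n^2 = 1).
For reflection through hyperplane perp to e1:
The component along e1 flips sign, others stay.
a = (-6, -2, -5)
a' = (6, -2, -5)
a' = 6*e1 - 2*e2 - 5*e3


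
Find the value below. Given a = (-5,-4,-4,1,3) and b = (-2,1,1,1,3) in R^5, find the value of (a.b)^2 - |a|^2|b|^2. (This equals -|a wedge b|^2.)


a . b = (-5)*(-2) + (-4)*1 + (-4)*1 + 1*1 + 3*3
= 10 + (-4) + (-4) + 1 + 9 = 12
|a|^2 = (-5)^2 + (-4)^2 + (-4)^2 + 1^2 + 3^2 = 67
|b|^2 = (-2)^2 + 1^2 + 1^2 + 1^2 + 3^2 = 16
(a.b)^2 = 12^2 = 144
|a|^2 * |b|^2 = 67 * 16 = 1072
Result = 144 - 1072 = -928


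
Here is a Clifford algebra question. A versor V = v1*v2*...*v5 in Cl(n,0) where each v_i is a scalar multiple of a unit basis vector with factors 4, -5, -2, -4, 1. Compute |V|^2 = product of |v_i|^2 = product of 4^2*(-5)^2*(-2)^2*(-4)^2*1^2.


Each vector v_i has |v_i|^2 = s_i^2
Squared scales: 4^2 = 16, (-5)^2 = 25, (-2)^2 = 4, (-4)^2 = 16, 1^2 = 1
|V|^2 = 16 * 25 * 4 * 16 * 1
= 25600


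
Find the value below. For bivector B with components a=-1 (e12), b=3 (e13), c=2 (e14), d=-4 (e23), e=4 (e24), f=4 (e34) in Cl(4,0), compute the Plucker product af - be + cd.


Plucker relation: af - be + cd
a*f = (-1)*4 = -4
b*e = 3*4 = 12
c*d = 2*(-4) = -8
af - be + cd = -4 - 12 + (-8)
= -24


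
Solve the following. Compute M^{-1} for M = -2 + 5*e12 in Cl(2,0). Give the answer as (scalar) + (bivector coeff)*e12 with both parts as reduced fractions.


M = -2 + 5*e12, where e12^2 = -1.
Since M commutes with its reverse ~M = a - b*e12, M * ~M = a^2 - b^2*e12^2 = a^2 + b^2.
So M^{-1} = ~M / (a^2 + b^2) = (a - b*e12)/(a^2 + b^2).
a^2 + b^2 = 4 + 25 = 29
Scalar part = -2/29 = -2/29
Bivector coeff = -5/29 = -5/29
M^{-1} = -2/29 - 5/29*e12


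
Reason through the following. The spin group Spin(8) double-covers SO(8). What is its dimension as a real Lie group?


Spin(n) double-covers SO(n); both have Lie algebra so(n) of dimension n(n-1)/2.
n = 8
n(n-1) = 8 * 7 = 56
dim Spin(8) = 56/2 = 28


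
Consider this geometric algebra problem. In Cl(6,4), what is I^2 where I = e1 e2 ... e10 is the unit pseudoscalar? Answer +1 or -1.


The pseudoscalar I = e1...e_n (product of all n generators) of Cl(p,q) satisfies I^2 = (-1)^(q + n(n-1)/2).
p = 6, q = 4, n = p + q = 10
n(n-1)/2 = 10 * 9 / 2 = 45
Exponent = q + n(n-1)/2 = 4 + 45 = 49
I^2 = (-1)^49 = -1


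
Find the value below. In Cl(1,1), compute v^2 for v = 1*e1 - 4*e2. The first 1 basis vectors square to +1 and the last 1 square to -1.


v^2 = sum of c_i^2 * e_i^2
Positive signature terms (e_i^2 = +1): 1^2 = 1
Negative signature terms (e_j^2 = -1): (-4)^2 = 16
v^2 = 1 - 16 = -15


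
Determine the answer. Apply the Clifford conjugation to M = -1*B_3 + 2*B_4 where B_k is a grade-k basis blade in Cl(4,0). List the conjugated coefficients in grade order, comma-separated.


Clifford conjugate sign for grade k: (-1)^(k(k+1)/2)
Grade 3: (-1)^(3*4/2) = (-1)^6 = 1, coeff -1 -> -1
Grade 4: (-1)^(4*5/2) = (-1)^10 = 1, coeff 2 -> 2
Conjugated coefficients: -1, 2


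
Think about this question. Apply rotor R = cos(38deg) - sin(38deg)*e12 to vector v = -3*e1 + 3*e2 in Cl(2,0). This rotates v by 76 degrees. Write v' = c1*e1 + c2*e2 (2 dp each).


Rotor R = cos(38deg) - sin(38deg)*e12
Rotation angle theta = 2 * 38 = 76 degrees
v' = R*v*~R rotates v by theta.
cos(76deg) = 0.2419, sin(76deg) = 0.9703
v'_1 = -3*cos(76deg) - 3*sin(76deg)
= -3*0.2419 - 3*0.9703
= -3.64
v'_2 = -3*sin(76deg) + 3*cos(76deg)
= -3*0.9703 + 3*0.2419
= -2.19
v' = -3.64*e1 - 2.19*e2


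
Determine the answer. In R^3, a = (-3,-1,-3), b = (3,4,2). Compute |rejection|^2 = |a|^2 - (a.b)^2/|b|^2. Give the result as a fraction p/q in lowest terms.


|a|^2 = (-3)^2 + (-1)^2 + (-3)^2 = 19
|b|^2 = 3^2 + 4^2 + 2^2 = 29
a . b = (-3)*3 + (-1)*4 + (-3)*2 = -19
(a.b)^2 = (-19)^2 = 361
|rej|^2 = 19 - 361/29
= (551 - 361)/29
= 190/29
In lowest terms: 190/29


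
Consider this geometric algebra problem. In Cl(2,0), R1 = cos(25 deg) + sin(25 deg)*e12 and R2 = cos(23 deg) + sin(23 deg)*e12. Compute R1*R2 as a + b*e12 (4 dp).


Same-plane rotors commute and their half-angles add:
R1*R2 = cos(a1 + a2) + sin(a1 + a2)*e12.
a1 + a2 = 25 + 23 = 48 deg
cos(48 deg) = 0.6691
sin(48 deg) = 0.7431
R1*R2 = 0.6691 + 0.7431*e12


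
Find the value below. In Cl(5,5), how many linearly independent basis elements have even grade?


Even subalgebra dimension = 2^(n-1)
n = 5 + 5 = 10
2^(10 - 1) = 2^9 = 512
Verification: sum of C(10,k) for even k = 1 + 45 + 210 + 210 + 45 + 1 = 512
Result = 512


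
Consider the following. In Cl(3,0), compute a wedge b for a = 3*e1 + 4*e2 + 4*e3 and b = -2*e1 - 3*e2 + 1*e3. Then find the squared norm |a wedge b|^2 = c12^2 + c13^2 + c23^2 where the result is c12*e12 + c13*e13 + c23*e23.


a wedge b = (a1*b2 - a2*b1)*e12 + (a1*b3 - a3*b1)*e13 + (a2*b3 - a3*b2)*e23
e12 coeff: 3*(-3) - 4*(-2) = -9 - (-8) = -1
e13 coeff: 3*1 - 4*(-2) = 3 - (-8) = 11
e23 coeff: 4*1 - 4*(-3) = 4 - (-12) = 16
|a wedge b|^2 = (-1)^2 + 11^2 + 16^2
= 1 + 121 + 256
= 378


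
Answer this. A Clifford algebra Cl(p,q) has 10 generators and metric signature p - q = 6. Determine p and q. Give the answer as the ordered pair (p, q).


We need p + q = 10 and p - q = 6.
Adding: 2p = 10 + 6 = 16, so p = 8.
Then q = 10 - 8 = 2.
(p, q) = (8, 2)


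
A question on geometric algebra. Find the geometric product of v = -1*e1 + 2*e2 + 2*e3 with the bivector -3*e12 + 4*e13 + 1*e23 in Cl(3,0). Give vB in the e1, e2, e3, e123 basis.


vB has grade-1 (vector) and grade-3 (trivector) parts: vB = (v _| B) + (v ^ B).
Vector part <vB>_1:
  e1: -v2*b12 - v3*b13 = -(2)*(-3) - (2)*(4) = -2
  e2: v1*b12 - v3*b23 = (-1)*(-3) - (2)*(1) = 1
  e3: v1*b13 + v2*b23 = (-1)*(4) + (2)*(1) = -2
Trivector part <vB>_3:
  e123: v1*b23 - v2*b13 + v3*b12 = (-1)*(1) - (2)*(4) + (2)*(-3) = -15
vB = -2*e1 + 1*e2 - 2*e3 - 15*e123


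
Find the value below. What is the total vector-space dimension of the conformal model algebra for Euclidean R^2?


The conformal model of R^2 uses Cl(3,1): the 2 Euclidean generators plus two extra orthogonal generators e+ (e+^2 = +1) and e- (e-^2 = -1), from which the null vectors e0, einf are built.
Number of generators m = 2 + 2 = 4.
dim Cl(p,q) = 2^m = 2^4 = 16


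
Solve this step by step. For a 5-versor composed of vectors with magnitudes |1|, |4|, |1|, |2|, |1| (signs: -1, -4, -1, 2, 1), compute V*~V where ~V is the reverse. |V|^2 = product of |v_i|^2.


Each vector v_i has |v_i|^2 = s_i^2
Squared scales: (-1)^2 = 1, (-4)^2 = 16, (-1)^2 = 1, 2^2 = 4, 1^2 = 1
|V|^2 = 1 * 16 * 1 * 4 * 1
= 64


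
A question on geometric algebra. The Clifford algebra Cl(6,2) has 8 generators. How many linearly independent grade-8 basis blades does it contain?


Number of grade-k basis blades in Cl(p,q) with n = p + q is C(n, k).
n = 6 + 2 = 8
C(8, 8) = 8! / (8! * 0!)
= 40320 / (40320 * 1)
= 1


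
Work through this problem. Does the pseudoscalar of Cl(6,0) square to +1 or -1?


The pseudoscalar I = e1...e_n (product of all n generators) of Cl(p,q) satisfies I^2 = (-1)^(q + n(n-1)/2).
p = 6, q = 0, n = p + q = 6
n(n-1)/2 = 6 * 5 / 2 = 15
Exponent = q + n(n-1)/2 = 0 + 15 = 15
I^2 = (-1)^15 = -1


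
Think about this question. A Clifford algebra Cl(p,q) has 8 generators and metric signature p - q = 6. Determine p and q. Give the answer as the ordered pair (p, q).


We need p + q = 8 and p - q = 6.
Adding: 2p = 8 + 6 = 14, so p = 7.
Then q = 8 - 7 = 1.
(p, q) = (7, 1)


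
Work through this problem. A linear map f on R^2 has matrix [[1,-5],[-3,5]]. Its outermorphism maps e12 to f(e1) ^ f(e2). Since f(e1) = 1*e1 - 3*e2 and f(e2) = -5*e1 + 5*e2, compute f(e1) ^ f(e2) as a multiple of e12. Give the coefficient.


The outermorphism of a linear map f sends e1^e2 to f(e1)^f(e2).
f(e1) = 1*e1 - 3*e2
f(e2) = -5*e1 + 5*e2
f(e1) ^ f(e2) = (1*e1 - 3*e2) ^ (-5*e1 + 5*e2)
= 1*5*e12 + (-3)*(-5)*e21
= (5 - 15)*e12
= -10*e12
Coefficient = -10


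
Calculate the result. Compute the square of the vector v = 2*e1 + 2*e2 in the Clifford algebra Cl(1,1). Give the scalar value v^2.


v^2 = sum of c_i^2 * e_i^2
Positive signature terms (e_i^2 = +1): 2^2 = 4
Negative signature terms (e_j^2 = -1): 2^2 = 4
v^2 = 4 - 4 = 0


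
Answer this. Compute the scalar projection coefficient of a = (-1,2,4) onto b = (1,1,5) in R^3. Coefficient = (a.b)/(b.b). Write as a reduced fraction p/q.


Projection coefficient = (a . b) / (b . b)
a . b = (-1)*1 + 2*1 + 4*5
= -1 + 2 + 20 = 21
b . b = 1^2 + 1^2 + 5^2
= 1 + 1 + 25 = 27
Coefficient = 21/27
In lowest terms: 7/9


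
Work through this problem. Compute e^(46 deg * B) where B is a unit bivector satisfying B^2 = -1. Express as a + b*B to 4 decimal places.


For a unit bivector B with B^2 = -1, the exponential series gives
e^(theta*B) = cos(theta) + sin(theta)*B (the GA analogue of Euler's formula).
theta = 46 degrees = 0.802851 rad
cos(46 deg) = 0.6947
sin(46 deg) = 0.7193
exp(theta*B) = 0.6947 + 0.7193*B
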